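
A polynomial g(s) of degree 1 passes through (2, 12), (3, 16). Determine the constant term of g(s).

4

Write g(s) = as + b. Substituting each data point gives a linear system:
  2a + b = 12
  3a + b = 16
Solving the system yields a = 4, b = 4.
So g(s) = 4s + 4.
The constant term is 4.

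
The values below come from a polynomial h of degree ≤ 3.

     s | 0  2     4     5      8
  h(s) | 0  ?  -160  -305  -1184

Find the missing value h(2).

The 4 known points determine the degree-3 polynomial uniquely.
Write h(s) = as^3 + bs^2 + cs + d. Substituting each data point gives a linear system:
  d = 0
  64a + 16b + 4c + d = -160
  125a + 25b + 5c + d = -305
  512a + 64b + 8c + d = -1184
Solving the system yields a = -2, b = -3, c = 4, d = 0.
So h(s) = -2s^3 - 3s^2 + 4s.
Then h(2) = -20.

-20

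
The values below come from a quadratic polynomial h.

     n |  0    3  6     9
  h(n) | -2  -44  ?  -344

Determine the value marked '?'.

The 3 known points determine the degree-2 polynomial uniquely.
Write h(n) = an^2 + bn + c. Substituting each data point gives a linear system:
  c = -2
  9a + 3b + c = -44
  81a + 9b + c = -344
Solving the system yields a = -4, b = -2, c = -2.
So h(n) = -4n^2 - 2n - 2.
Then h(6) = -158.

-158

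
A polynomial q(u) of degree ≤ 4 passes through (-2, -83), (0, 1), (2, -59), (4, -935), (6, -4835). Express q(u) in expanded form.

q(u) = -4u^4 + 2u^3 - 2u^2 - 2u + 1

Write q(u) = au^4 + bu^3 + cu^2 + du + e. Substituting each data point gives a linear system:
  16a - 8b + 4c - 2d + e = -83
  e = 1
  16a + 8b + 4c + 2d + e = -59
  256a + 64b + 16c + 4d + e = -935
  1296a + 216b + 36c + 6d + e = -4835
Solving the system yields a = -4, b = 2, c = -2, d = -2, e = 1.
So q(u) = -4u^4 + 2u^3 - 2u^2 - 2u + 1.
Check: q(0) = 1. ✓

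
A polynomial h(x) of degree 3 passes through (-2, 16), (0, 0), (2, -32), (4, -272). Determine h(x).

Write h(x) = ax^3 + bx^2 + cx + d. Substituting each data point gives a linear system:
  -8a + 4b - 2c + d = 16
  d = 0
  8a + 4b + 2c + d = -32
  64a + 16b + 4c + d = -272
Solving the system yields a = -4, b = -2, c = 4, d = 0.
So h(x) = -4x³ - 2x² + 4x.
Check: h(4) = -272. ✓

h(x) = -4x^3 - 2x^2 + 4x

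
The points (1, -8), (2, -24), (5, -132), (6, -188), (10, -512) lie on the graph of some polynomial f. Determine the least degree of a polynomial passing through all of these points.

2

Divided differences on the nodes 1, 2, 5, 6, 10:
  order 0: -8  -24  -132  -188  -512
  order 1: -16  -36  -56  -81
  order 2: -5  -5  -5
  order 3: 0  0
  order 4: 0
The order-2 divided differences are all -5 (nonzero) and every higher order vanishes, so the data lies on a polynomial of degree exactly 2.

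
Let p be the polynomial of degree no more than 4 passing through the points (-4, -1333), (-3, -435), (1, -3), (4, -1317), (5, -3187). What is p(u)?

Write p(u) = au^4 + bu^3 + cu^2 + du + e. Substituting each data point gives a linear system:
  256a - 64b + 16c - 4d + e = -1333
  81a - 27b + 9c - 3d + e = -435
  a + b + c + d + e = -3
  256a + 64b + 16c + 4d + e = -1317
  625a + 125b + 25c + 5d + e = -3187
Solving the system yields a = -5, b = 0, c = -3, d = 2, e = 3.
So p(u) = -5u^4 - 3u^2 + 2u + 3.
Check: p(5) = -3187. ✓

p(u) = -5u^4 - 3u^2 + 2u + 3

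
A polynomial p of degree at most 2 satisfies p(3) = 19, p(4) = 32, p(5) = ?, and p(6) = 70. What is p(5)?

49

On equispaced nodes a degree-2 polynomial has vanishing third forward difference, so
  - p(3) + 3·p(4) - 3·p(5) + p(6) = 0.
Substituting the known values and solving for p(5):
  -3·p(5) = -147
  p(5) = 49.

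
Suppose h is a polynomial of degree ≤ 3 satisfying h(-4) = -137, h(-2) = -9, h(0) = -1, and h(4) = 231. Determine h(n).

Write h(n) = an^3 + bn^2 + cn + d. Substituting each data point gives a linear system:
  -64a + 16b - 4c + d = -137
  -8a + 4b - 2c + d = -9
  d = -1
  64a + 16b + 4c + d = 231
Solving the system yields a = 3, b = 3, c = -2, d = -1.
So h(n) = 3n³ + 3n² - 2n - 1.
Check: h(4) = 231. ✓

h(n) = 3n^3 + 3n^2 - 2n - 1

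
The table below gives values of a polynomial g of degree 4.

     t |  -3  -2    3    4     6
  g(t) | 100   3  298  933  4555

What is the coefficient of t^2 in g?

Write g(t) = at^4 + bt^3 + ct^2 + dt + e. Substituting each data point gives a linear system:
  81a - 27b + 9c - 3d + e = 100
  16a - 8b + 4c - 2d + e = 3
  81a + 27b + 9c + 3d + e = 298
  256a + 64b + 16c + 4d + e = 933
  1296a + 216b + 36c + 6d + e = 4555
Solving the system yields a = 3, b = 4, c = -5, d = -3, e = 1.
So g(t) = 3t^4 + 4t^3 - 5t^2 - 3t + 1.
The coefficient of t^2 is -5.

-5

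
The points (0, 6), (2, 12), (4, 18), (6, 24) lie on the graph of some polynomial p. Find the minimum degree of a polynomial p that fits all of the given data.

1

Forward differences of the values at n = 0, 2, 4, 6:
  p  : 6  12  18  24
  Δ  : 6  6  6
  Δ^2: 0  0
  Δ^3: 0
The first differences are constant (6) and nonzero, while all higher differences vanish, so the minimal degree is 1.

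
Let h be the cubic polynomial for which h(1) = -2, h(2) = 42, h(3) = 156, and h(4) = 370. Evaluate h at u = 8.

Using the Lagrange interpolation formula with nodes 1, 2, 3, 4:
  L_0(u) = (u - 2)(u - 3)(u - 4) / -6
  L_1(u) = (u - 1)(u - 3)(u - 4) / 2
  L_2(u) = (u - 1)(u - 2)(u - 4) / -2
  L_3(u) = (u - 1)(u - 2)(u - 3) / 6
Then h(u) = -2·L_0(u) + 42·L_1(u) + 156·L_2(u) + 370·L_3(u).
Expanding and collecting terms gives h(u) = 5u^3 + 5u^2 - 6u - 6.
Evaluating at u = 8: h(8) = 2826.

2826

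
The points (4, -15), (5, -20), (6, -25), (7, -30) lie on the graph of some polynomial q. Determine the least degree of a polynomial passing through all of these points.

1

Forward differences of the values at t = 4, 5, 6, 7:
  q  : -15  -20  -25  -30
  Δ  : -5  -5  -5
  Δ^2: 0  0
  Δ^3: 0
The first differences are constant (-5) and nonzero, while all higher differences vanish, so the minimal degree is 1.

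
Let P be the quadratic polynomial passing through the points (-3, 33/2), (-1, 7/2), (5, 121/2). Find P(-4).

Using the Lagrange interpolation formula with nodes -3, -1, 5:
  L_0(u) = (u + 1)(u - 5) / 16
  L_1(u) = (u + 3)(u - 5) / -12
  L_2(u) = (u + 3)(u + 1) / 48
Then P(u) = 33/2·L_0(u) + 7/2·L_1(u) + 121/2·L_2(u).
Expanding and collecting terms gives P(u) = 2u^2 + (3/2)u + 3.
Evaluating at u = -4: P(-4) = 29.

29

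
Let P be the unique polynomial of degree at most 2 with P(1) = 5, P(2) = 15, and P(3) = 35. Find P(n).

P(n) = 5n^2 - 5n + 5

Write P(n) = an^2 + bn + c. Substituting each data point gives a linear system:
  a + b + c = 5
  4a + 2b + c = 15
  9a + 3b + c = 35
Solving the system yields a = 5, b = -5, c = 5.
So P(n) = 5n² - 5n + 5.
Check: P(3) = 35. ✓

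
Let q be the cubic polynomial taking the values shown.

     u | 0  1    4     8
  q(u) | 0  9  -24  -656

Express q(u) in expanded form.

q(u) = -2u^3 + 5u^2 + 6u

Write q(u) = au^3 + bu^2 + cu + d. Substituting each data point gives a linear system:
  d = 0
  a + b + c + d = 9
  64a + 16b + 4c + d = -24
  512a + 64b + 8c + d = -656
Solving the system yields a = -2, b = 5, c = 6, d = 0.
So q(u) = -2u^3 + 5u^2 + 6u.
Check: q(1) = 9. ✓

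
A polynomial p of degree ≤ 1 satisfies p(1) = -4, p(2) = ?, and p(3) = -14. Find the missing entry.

The 2 known points determine the degree-1 polynomial uniquely.
Write p(x) = ax + b. Substituting each data point gives a linear system:
  a + b = -4
  3a + b = -14
Solving the system yields a = -5, b = 1.
So p(x) = -5x + 1.
Then p(2) = -9.

-9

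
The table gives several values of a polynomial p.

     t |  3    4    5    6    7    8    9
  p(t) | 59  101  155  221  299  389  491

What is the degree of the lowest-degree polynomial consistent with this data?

Forward differences of the values at t = 3, 4, 5, 6, 7, 8, 9:
  p  : 59  101  155  221  299  389  491
  Δ  : 42  54  66  78  90  102
  Δ^2: 12  12  12  12  12
  Δ^3: 0  0  0  0
  Δ^4: 0  0  0
  Δ^5: 0  0
  Δ^6: 0
The second differences are constant (12) and nonzero, while all higher differences vanish, so the minimal degree is 2.

2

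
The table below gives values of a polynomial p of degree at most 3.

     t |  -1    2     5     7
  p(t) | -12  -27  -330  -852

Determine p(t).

p(t) = -2t^3 - 4t^2 + 5t - 5

Write p(t) = at^3 + bt^2 + ct + d. Substituting each data point gives a linear system:
  -a + b - c + d = -12
  8a + 4b + 2c + d = -27
  125a + 25b + 5c + d = -330
  343a + 49b + 7c + d = -852
Solving the system yields a = -2, b = -4, c = 5, d = -5.
So p(t) = -2t^3 - 4t^2 + 5t - 5.
Check: p(7) = -852. ✓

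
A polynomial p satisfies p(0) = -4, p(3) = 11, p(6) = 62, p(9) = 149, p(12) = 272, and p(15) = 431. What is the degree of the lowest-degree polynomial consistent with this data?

Forward differences of the values at u = 0, 3, 6, 9, 12, 15:
  p  : -4  11  62  149  272  431
  Δ  : 15  51  87  123  159
  Δ^2: 36  36  36  36
  Δ^3: 0  0  0
  Δ^4: 0  0
  Δ^5: 0
The second differences are constant (36) and nonzero, while all higher differences vanish, so the minimal degree is 2.

2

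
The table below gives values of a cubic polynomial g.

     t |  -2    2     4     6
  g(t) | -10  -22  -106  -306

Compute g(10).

-1246

Write g(t) = at^3 + bt^2 + ct + d. Substituting each data point gives a linear system:
  -8a + 4b - 2c + d = -10
  8a + 4b + 2c + d = -22
  64a + 16b + 4c + d = -106
  216a + 36b + 6c + d = -306
Solving the system yields a = -1, b = -5/2, c = 1, d = -6.
So g(t) = -t^3 - (5/2)t^2 + t - 6.
Then g(10) = -1246.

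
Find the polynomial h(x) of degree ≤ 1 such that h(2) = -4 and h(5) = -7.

Using the Lagrange interpolation formula with nodes 2, 5:
  L_0(x) = (x - 5) / -3
  L_1(x) = (x - 2) / 3
Then h(x) = -4·L_0(x) - 7·L_1(x).
Expanding and collecting terms gives h(x) = -x - 2.
Check: h(2) = -4. ✓

h(x) = -x - 2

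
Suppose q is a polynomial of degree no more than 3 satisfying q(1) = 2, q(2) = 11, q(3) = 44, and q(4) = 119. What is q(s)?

q(s) = 3s^3 - 6s^2 + 6s - 1

Using the Lagrange interpolation formula with nodes 1, 2, 3, 4:
  L_0(s) = (s - 2)(s - 3)(s - 4) / -6
  L_1(s) = (s - 1)(s - 3)(s - 4) / 2
  L_2(s) = (s - 1)(s - 2)(s - 4) / -2
  L_3(s) = (s - 1)(s - 2)(s - 3) / 6
Then q(s) = 2·L_0(s) + 11·L_1(s) + 44·L_2(s) + 119·L_3(s).
Expanding and collecting terms gives q(s) = 3s^3 - 6s^2 + 6s - 1.
Check: q(3) = 44. ✓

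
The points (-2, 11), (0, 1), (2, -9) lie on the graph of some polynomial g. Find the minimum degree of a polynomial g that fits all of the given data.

1

Forward differences of the values at t = -2, 0, 2:
  g  : 11  1  -9
  Δ  : -10  -10
  Δ^2: 0
The first differences are constant (-10) and nonzero, while all higher differences vanish, so the minimal degree is 1.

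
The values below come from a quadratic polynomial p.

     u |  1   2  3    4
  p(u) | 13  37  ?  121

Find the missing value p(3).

On equispaced nodes a degree-2 polynomial has vanishing third forward difference, so
  - p(1) + 3·p(2) - 3·p(3) + p(4) = 0.
Substituting the known values and solving for p(3):
  -3·p(3) = -219
  p(3) = 73.

73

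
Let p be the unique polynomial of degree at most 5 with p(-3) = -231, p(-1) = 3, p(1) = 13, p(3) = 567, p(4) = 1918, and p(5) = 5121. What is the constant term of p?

Write p(s) = as^5 + bs^4 + cs^3 + ds^2 + es + k. Substituting each data point gives a linear system:
  -243a + 81b - 27c + 9d - 3e + k = -231
  -a + b - c + d - e + k = 3
  a + b + c + d + e + k = 13
  243a + 81b + 27c + 9d + 3e + k = 567
  1024a + 256b + 64c + 16d + 4e + k = 1918
  3125a + 625b + 125c + 25d + 5e + k = 5121
Solving the system yields a = 1, b = 2, c = 6, d = 0, e = -2, k = 6.
So p(s) = s^5 + 2s^4 + 6s^3 - 2s + 6.
The constant term is 6.

6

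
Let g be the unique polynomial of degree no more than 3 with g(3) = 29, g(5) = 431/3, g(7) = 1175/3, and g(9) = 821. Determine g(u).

Write g(u) = au^3 + bu^2 + cu + d. Substituting each data point gives a linear system:
  27a + 9b + 3c + d = 29
  125a + 25b + 5c + d = 431/3
  343a + 49b + 7c + d = 1175/3
  729a + 81b + 9c + d = 821
Solving the system yields a = 1, b = 5/3, c = -5, d = 2.
So g(u) = u³ + (5/3)u² - 5u + 2.
Check: g(7) = 1175/3. ✓

g(u) = u^3 + (5/3)u^2 - 5u + 2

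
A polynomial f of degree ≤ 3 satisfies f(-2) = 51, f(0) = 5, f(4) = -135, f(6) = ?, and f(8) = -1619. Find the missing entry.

The 4 known points determine the degree-3 polynomial uniquely.
Write f(x) = ax^3 + bx^2 + cx + d. Substituting each data point gives a linear system:
  -8a + 4b - 2c + d = 51
  d = 5
  64a + 16b + 4c + d = -135
  512a + 64b + 8c + d = -1619
Solving the system yields a = -4, b = 6, c = 5, d = 5.
So f(x) = -4x³ + 6x² + 5x + 5.
Then f(6) = -613.

-613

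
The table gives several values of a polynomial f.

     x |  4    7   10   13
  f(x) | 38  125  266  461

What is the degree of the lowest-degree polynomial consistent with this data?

Forward differences of the values at x = 4, 7, 10, 13:
  f  : 38  125  266  461
  Δ  : 87  141  195
  Δ^2: 54  54
  Δ^3: 0
The second differences are constant (54) and nonzero, while all higher differences vanish, so the minimal degree is 2.

2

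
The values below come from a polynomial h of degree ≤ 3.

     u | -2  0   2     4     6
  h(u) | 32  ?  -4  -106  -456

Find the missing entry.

The 4 known points determine the degree-3 polynomial uniquely.
Write h(u) = au^3 + bu^2 + cu + d. Substituting each data point gives a linear system:
  -8a + 4b - 2c + d = 32
  8a + 4b + 2c + d = -4
  64a + 16b + 4c + d = -106
  216a + 36b + 6c + d = -456
Solving the system yields a = -3, b = 5, c = 3, d = -6.
So h(u) = -3u^3 + 5u^2 + 3u - 6.
Then h(0) = -6.

-6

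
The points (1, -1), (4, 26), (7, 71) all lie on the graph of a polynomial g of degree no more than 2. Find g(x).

g(x) = x^2 + 4x - 6

Using the Lagrange interpolation formula with nodes 1, 4, 7:
  L_0(x) = (x - 4)(x - 7) / 18
  L_1(x) = (x - 1)(x - 7) / -9
  L_2(x) = (x - 1)(x - 4) / 18
Then g(x) = -1·L_0(x) + 26·L_1(x) + 71·L_2(x).
Expanding and collecting terms gives g(x) = x^2 + 4x - 6.
Check: g(1) = -1. ✓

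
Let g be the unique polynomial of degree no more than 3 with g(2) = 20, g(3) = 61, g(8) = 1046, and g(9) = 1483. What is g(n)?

Write g(n) = an^3 + bn^2 + cn + d. Substituting each data point gives a linear system:
  8a + 4b + 2c + d = 20
  27a + 9b + 3c + d = 61
  512a + 64b + 8c + d = 1046
  729a + 81b + 9c + d = 1483
Solving the system yields a = 2, b = 0, c = 3, d = -2.
So g(n) = 2n³ + 3n - 2.
Check: g(9) = 1483. ✓

g(n) = 2n^3 + 3n - 2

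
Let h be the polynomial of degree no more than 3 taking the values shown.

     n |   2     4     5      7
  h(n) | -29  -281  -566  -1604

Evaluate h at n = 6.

-997

Write h(n) = an^3 + bn^2 + cn + d. Substituting each data point gives a linear system:
  8a + 4b + 2c + d = -29
  64a + 16b + 4c + d = -281
  125a + 25b + 5c + d = -566
  343a + 49b + 7c + d = -1604
Solving the system yields a = -5, b = 2, c = 2, d = -1.
So h(n) = -5n^3 + 2n^2 + 2n - 1.
Then h(6) = -997.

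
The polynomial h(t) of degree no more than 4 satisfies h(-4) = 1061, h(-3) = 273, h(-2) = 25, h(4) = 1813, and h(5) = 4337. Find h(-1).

Using the Lagrange interpolation formula with nodes -4, -3, -2, 4, 5:
  L_0(t) = (t + 3)(t + 2)(t - 4)(t - 5) / 144
  L_1(t) = (t + 4)(t + 2)(t - 4)(t - 5) / -56
  L_2(t) = (t + 4)(t + 3)(t - 4)(t - 5) / 84
  L_3(t) = (t + 4)(t + 3)(t + 2)(t - 5) / -336
  L_4(t) = (t + 4)(t + 3)(t + 2)(t - 4) / 504
Then h(t) = 1061·L_0(t) + 273·L_1(t) + 25·L_2(t) + 1813·L_3(t) + 4337·L_4(t).
Expanding and collecting terms gives h(t) = 6t^4 + 6t^3 - 6t^2 - 2t - 3.
Evaluating at t = -1: h(-1) = -7.

-7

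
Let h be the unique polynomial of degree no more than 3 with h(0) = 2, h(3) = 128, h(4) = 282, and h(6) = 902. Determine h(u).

h(u) = 4u^3 + 6u + 2

Write h(u) = au^3 + bu^2 + cu + d. Substituting each data point gives a linear system:
  d = 2
  27a + 9b + 3c + d = 128
  64a + 16b + 4c + d = 282
  216a + 36b + 6c + d = 902
Solving the system yields a = 4, b = 0, c = 6, d = 2.
So h(u) = 4u³ + 6u + 2.
Check: h(3) = 128. ✓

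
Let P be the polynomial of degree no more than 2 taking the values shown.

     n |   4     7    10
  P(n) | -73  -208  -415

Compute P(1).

Forward differences of the values at n = 4, 7, 10:
  P  : -73  -208  -415
  Δ  : -135  -207
  Δ^2: -72
The second differences are constant, confirming degree 2.
Interpolating (Newton forward form) and evaluating at n = 1 gives P(1) = -10.

-10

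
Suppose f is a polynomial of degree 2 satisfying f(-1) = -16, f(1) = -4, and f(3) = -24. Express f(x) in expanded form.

Using the Lagrange interpolation formula with nodes -1, 1, 3:
  L_0(x) = (x - 1)(x - 3) / 8
  L_1(x) = (x + 1)(x - 3) / -4
  L_2(x) = (x + 1)(x - 1) / 8
Then f(x) = -16·L_0(x) - 4·L_1(x) - 24·L_2(x).
Expanding and collecting terms gives f(x) = -4x^2 + 6x - 6.
Check: f(1) = -4. ✓

f(x) = -4x^2 + 6x - 6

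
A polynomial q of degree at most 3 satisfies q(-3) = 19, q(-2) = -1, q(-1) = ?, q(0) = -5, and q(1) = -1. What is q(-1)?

-7

On equispaced nodes a degree-3 polynomial has vanishing fourth forward difference, so
  q(-3) - 4·q(-2) + 6·q(-1) - 4·q(0) + q(1) = 0.
Substituting the known values and solving for q(-1):
  6·q(-1) = -42
  q(-1) = -7.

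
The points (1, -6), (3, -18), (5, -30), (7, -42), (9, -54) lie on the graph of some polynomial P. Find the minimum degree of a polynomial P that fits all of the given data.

Forward differences of the values at u = 1, 3, 5, 7, 9:
  P  : -6  -18  -30  -42  -54
  Δ  : -12  -12  -12  -12
  Δ^2: 0  0  0
  Δ^3: 0  0
  Δ^4: 0
The first differences are constant (-12) and nonzero, while all higher differences vanish, so the minimal degree is 1.

1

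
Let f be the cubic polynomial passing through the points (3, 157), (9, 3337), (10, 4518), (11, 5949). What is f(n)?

f(n) = 4n^3 + 5n^2 + 2n - 2

Write f(n) = an^3 + bn^2 + cn + d. Substituting each data point gives a linear system:
  27a + 9b + 3c + d = 157
  729a + 81b + 9c + d = 3337
  1000a + 100b + 10c + d = 4518
  1331a + 121b + 11c + d = 5949
Solving the system yields a = 4, b = 5, c = 2, d = -2.
So f(n) = 4n^3 + 5n^2 + 2n - 2.
Check: f(9) = 3337. ✓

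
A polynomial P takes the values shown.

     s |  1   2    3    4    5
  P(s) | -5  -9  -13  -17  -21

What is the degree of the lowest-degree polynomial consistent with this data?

1

Forward differences of the values at s = 1, 2, 3, 4, 5:
  P  : -5  -9  -13  -17  -21
  Δ  : -4  -4  -4  -4
  Δ^2: 0  0  0
  Δ^3: 0  0
  Δ^4: 0
The first differences are constant (-4) and nonzero, while all higher differences vanish, so the minimal degree is 1.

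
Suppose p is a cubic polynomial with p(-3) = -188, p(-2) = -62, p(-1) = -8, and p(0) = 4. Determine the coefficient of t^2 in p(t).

Write p(t) = at^3 + bt^2 + ct + d. Substituting each data point gives a linear system:
  -27a + 9b - 3c + d = -188
  -8a + 4b - 2c + d = -62
  -a + b - c + d = -8
  d = 4
Solving the system yields a = 5, b = -6, c = 1, d = 4.
So p(t) = 5t^3 - 6t^2 + t + 4.
The coefficient of t^2 is -6.

-6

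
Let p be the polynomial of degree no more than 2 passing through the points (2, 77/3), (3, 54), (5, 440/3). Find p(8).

Using the Lagrange interpolation formula with nodes 2, 3, 5:
  L_0(t) = (t - 3)(t - 5) / 3
  L_1(t) = (t - 2)(t - 5) / -2
  L_2(t) = (t - 2)(t - 3) / 6
Then p(t) = 77/3·L_0(t) + 54·L_1(t) + 440/3·L_2(t).
Expanding and collecting terms gives p(t) = 6t^2 - (5/3)t + 5.
Evaluating at t = 8: p(8) = 1127/3.

1127/3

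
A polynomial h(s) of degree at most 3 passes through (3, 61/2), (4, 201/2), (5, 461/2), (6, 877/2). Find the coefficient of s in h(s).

1

Write h(s) = as^3 + bs^2 + cs + d. Substituting each data point gives a linear system:
  27a + 9b + 3c + d = 61/2
  64a + 16b + 4c + d = 201/2
  125a + 25b + 5c + d = 461/2
  216a + 36b + 6c + d = 877/2
Solving the system yields a = 3, b = -6, c = 1, d = 1/2.
So h(s) = 3s^3 - 6s^2 + s + 1/2.
The coefficient of s is 1.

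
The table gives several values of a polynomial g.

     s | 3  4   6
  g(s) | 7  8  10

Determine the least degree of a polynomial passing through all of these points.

Divided differences on the nodes 3, 4, 6:
  order 0: 7  8  10
  order 1: 1  1
  order 2: 0
The order-1 divided differences are all 1 (nonzero) and every higher order vanishes, so the data lies on a polynomial of degree exactly 1.

1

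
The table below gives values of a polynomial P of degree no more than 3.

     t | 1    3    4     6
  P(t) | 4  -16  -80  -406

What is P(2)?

Using the Lagrange interpolation formula with nodes 1, 3, 4, 6:
  L_0(t) = (t - 3)(t - 4)(t - 6) / -30
  L_1(t) = (t - 1)(t - 4)(t - 6) / 6
  L_2(t) = (t - 1)(t - 3)(t - 6) / -6
  L_3(t) = (t - 1)(t - 3)(t - 4) / 30
Then P(t) = 4·L_0(t) - 16·L_1(t) - 80·L_2(t) - 406·L_3(t).
Expanding and collecting terms gives P(t) = -3t^3 + 6t^2 + 5t - 4.
Evaluating at t = 2: P(2) = 6.

6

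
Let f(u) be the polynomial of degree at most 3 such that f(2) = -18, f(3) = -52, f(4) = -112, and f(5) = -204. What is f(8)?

-732

Write f(u) = au^3 + bu^2 + cu + d. Substituting each data point gives a linear system:
  8a + 4b + 2c + d = -18
  27a + 9b + 3c + d = -52
  64a + 16b + 4c + d = -112
  125a + 25b + 5c + d = -204
Solving the system yields a = -1, b = -4, c = 5, d = -4.
So f(u) = -u³ - 4u² + 5u - 4.
Then f(8) = -732.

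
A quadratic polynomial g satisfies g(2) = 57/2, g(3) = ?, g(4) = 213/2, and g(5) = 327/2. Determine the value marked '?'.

123/2

The 3 known points determine the degree-2 polynomial uniquely.
Write g(u) = au^2 + bu + c. Substituting each data point gives a linear system:
  4a + 2b + c = 57/2
  16a + 4b + c = 213/2
  25a + 5b + c = 327/2
Solving the system yields a = 6, b = 3, c = -3/2.
So g(u) = 6u² + 3u - 3/2.
Then g(3) = 123/2.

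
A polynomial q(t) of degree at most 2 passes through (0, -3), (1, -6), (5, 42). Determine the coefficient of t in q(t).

-6

Write q(t) = at^2 + bt + c. Substituting each data point gives a linear system:
  c = -3
  a + b + c = -6
  25a + 5b + c = 42
Solving the system yields a = 3, b = -6, c = -3.
So q(t) = 3t^2 - 6t - 3.
The coefficient of t is -6.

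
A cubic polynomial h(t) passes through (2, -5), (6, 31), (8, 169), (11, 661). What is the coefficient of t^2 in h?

Write h(t) = at^3 + bt^2 + ct + d. Substituting each data point gives a linear system:
  8a + 4b + 2c + d = -5
  216a + 36b + 6c + d = 31
  512a + 64b + 8c + d = 169
  1331a + 121b + 11c + d = 661
Solving the system yields a = 1, b = -6, c = 5, d = 1.
So h(t) = t^3 - 6t^2 + 5t + 1.
The coefficient of t^2 is -6.

-6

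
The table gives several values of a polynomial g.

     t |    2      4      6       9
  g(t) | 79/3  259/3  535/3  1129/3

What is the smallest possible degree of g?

Divided differences on the nodes 2, 4, 6, 9:
  order 0: 79/3  259/3  535/3  1129/3
  order 1: 30  46  66
  order 2: 4  4
  order 3: 0
The order-2 divided differences are all 4 (nonzero) and every higher order vanishes, so the data lies on a polynomial of degree exactly 2.

2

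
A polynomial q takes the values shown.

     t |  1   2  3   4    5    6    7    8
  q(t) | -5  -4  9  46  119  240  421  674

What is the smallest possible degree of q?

Forward differences of the values at t = 1, 2, 3, 4, 5, 6, 7, 8:
  q  : -5  -4  9  46  119  240  421  674
  Δ  : 1  13  37  73  121  181  253
  Δ^2: 12  24  36  48  60  72
  Δ^3: 12  12  12  12  12
  Δ^4: 0  0  0  0
  Δ^5: 0  0  0
  Δ^6: 0  0
  Δ^7: 0
The third differences are constant (12) and nonzero, while all higher differences vanish, so the minimal degree is 3.

3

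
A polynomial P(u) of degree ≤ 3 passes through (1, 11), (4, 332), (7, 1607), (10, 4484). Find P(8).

Using the Lagrange interpolation formula with nodes 1, 4, 7, 10:
  L_0(u) = (u - 4)(u - 7)(u - 10) / -162
  L_1(u) = (u - 1)(u - 7)(u - 10) / 54
  L_2(u) = (u - 1)(u - 4)(u - 10) / -54
  L_3(u) = (u - 1)(u - 4)(u - 7) / 162
Then P(u) = 11·L_0(u) + 332·L_1(u) + 1607·L_2(u) + 4484·L_3(u).
Expanding and collecting terms gives P(u) = 4u³ + 5u² - 2u + 4.
Evaluating at u = 8: P(8) = 2356.

2356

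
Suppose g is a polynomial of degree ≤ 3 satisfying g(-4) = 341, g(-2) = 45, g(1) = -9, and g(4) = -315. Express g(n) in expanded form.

g(n) = -5n^3 + n^2 - 2n - 3

Write g(n) = an^3 + bn^2 + cn + d. Substituting each data point gives a linear system:
  -64a + 16b - 4c + d = 341
  -8a + 4b - 2c + d = 45
  a + b + c + d = -9
  64a + 16b + 4c + d = -315
Solving the system yields a = -5, b = 1, c = -2, d = -3.
So g(n) = -5n^3 + n^2 - 2n - 3.
Check: g(-4) = 341. ✓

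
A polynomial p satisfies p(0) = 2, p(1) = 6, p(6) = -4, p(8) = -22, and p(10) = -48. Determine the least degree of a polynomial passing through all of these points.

Divided differences on the nodes 0, 1, 6, 8, 10:
  order 0: 2  6  -4  -22  -48
  order 1: 4  -2  -9  -13
  order 2: -1  -1  -1
  order 3: 0  0
  order 4: 0
The order-2 divided differences are all -1 (nonzero) and every higher order vanishes, so the data lies on a polynomial of degree exactly 2.

2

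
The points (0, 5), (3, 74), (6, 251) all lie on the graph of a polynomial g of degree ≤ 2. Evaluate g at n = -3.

44

Using the Lagrange interpolation formula with nodes 0, 3, 6:
  L_0(n) = (n - 3)(n - 6) / 18
  L_1(n) = n(n - 6) / -9
  L_2(n) = n(n - 3) / 18
Then g(n) = 5·L_0(n) + 74·L_1(n) + 251·L_2(n).
Expanding and collecting terms gives g(n) = 6n^2 + 5n + 5.
Evaluating at n = -3: g(-3) = 44.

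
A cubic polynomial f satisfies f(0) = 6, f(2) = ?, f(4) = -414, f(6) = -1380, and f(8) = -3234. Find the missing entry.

-48

On equispaced nodes a degree-3 polynomial has vanishing fourth forward difference, so
  f(0) - 4·f(2) + 6·f(4) - 4·f(6) + f(8) = 0.
Substituting the known values and solving for f(2):
  -4·f(2) = 192
  f(2) = -48.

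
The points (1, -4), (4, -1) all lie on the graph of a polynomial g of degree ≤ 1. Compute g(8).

3

Using the Lagrange interpolation formula with nodes 1, 4:
  L_0(t) = (t - 4) / -3
  L_1(t) = (t - 1) / 3
Then g(t) = -4·L_0(t) - 1·L_1(t).
Expanding and collecting terms gives g(t) = t - 5.
Evaluating at t = 8: g(8) = 3.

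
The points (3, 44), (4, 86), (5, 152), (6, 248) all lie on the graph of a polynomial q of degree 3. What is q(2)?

20

Using the Lagrange interpolation formula with nodes 3, 4, 5, 6:
  L_0(t) = (t - 4)(t - 5)(t - 6) / -6
  L_1(t) = (t - 3)(t - 5)(t - 6) / 2
  L_2(t) = (t - 3)(t - 4)(t - 6) / -2
  L_3(t) = (t - 3)(t - 4)(t - 5) / 6
Then q(t) = 44·L_0(t) + 86·L_1(t) + 152·L_2(t) + 248·L_3(t).
Expanding and collecting terms gives q(t) = t³ + 5t + 2.
Evaluating at t = 2: q(2) = 20.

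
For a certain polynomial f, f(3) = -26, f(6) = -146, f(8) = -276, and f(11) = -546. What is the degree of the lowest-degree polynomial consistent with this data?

2

Divided differences on the nodes 3, 6, 8, 11:
  order 0: -26  -146  -276  -546
  order 1: -40  -65  -90
  order 2: -5  -5
  order 3: 0
The order-2 divided differences are all -5 (nonzero) and every higher order vanishes, so the data lies on a polynomial of degree exactly 2.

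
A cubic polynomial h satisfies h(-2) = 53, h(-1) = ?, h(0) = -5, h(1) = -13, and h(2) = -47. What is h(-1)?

7

On equispaced nodes a degree-3 polynomial has vanishing fourth forward difference, so
  h(-2) - 4·h(-1) + 6·h(0) - 4·h(1) + h(2) = 0.
Substituting the known values and solving for h(-1):
  -4·h(-1) = -28
  h(-1) = 7.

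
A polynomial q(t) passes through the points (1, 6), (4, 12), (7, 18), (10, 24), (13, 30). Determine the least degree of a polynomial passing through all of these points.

Forward differences of the values at t = 1, 4, 7, 10, 13:
  q  : 6  12  18  24  30
  Δ  : 6  6  6  6
  Δ^2: 0  0  0
  Δ^3: 0  0
  Δ^4: 0
The first differences are constant (6) and nonzero, while all higher differences vanish, so the minimal degree is 1.

1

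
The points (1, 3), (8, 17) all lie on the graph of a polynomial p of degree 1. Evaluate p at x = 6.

13

Write p(x) = ax + b. Substituting each data point gives a linear system:
  a + b = 3
  8a + b = 17
Solving the system yields a = 2, b = 1.
So p(x) = 2x + 1.
Then p(6) = 13.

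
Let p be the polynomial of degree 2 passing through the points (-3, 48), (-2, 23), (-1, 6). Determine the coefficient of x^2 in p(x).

Write p(x) = ax^2 + bx + c. Substituting each data point gives a linear system:
  9a - 3b + c = 48
  4a - 2b + c = 23
  a - b + c = 6
Solving the system yields a = 4, b = -5, c = -3.
So p(x) = 4x^2 - 5x - 3.
The leading coefficient is 4.

4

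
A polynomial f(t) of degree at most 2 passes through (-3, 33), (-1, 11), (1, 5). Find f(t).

Write f(t) = at^2 + bt + c. Substituting each data point gives a linear system:
  9a - 3b + c = 33
  a - b + c = 11
  a + b + c = 5
Solving the system yields a = 2, b = -3, c = 6.
So f(t) = 2t^2 - 3t + 6.
Check: f(-1) = 11. ✓

f(t) = 2t^2 - 3t + 6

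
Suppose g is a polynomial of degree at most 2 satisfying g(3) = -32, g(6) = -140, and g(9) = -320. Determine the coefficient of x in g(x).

0

Write g(x) = ax^2 + bx + c. Substituting each data point gives a linear system:
  9a + 3b + c = -32
  36a + 6b + c = -140
  81a + 9b + c = -320
Solving the system yields a = -4, b = 0, c = 4.
So g(x) = -4x² + 4.
The coefficient of x is 0.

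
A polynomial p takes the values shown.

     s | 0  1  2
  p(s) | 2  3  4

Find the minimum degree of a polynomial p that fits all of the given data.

1

Forward differences of the values at s = 0, 1, 2:
  p  : 2  3  4
  Δ  : 1  1
  Δ^2: 0
The first differences are constant (1) and nonzero, while all higher differences vanish, so the minimal degree is 1.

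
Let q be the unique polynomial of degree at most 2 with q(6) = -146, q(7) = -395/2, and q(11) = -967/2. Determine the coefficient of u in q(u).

1/2

Write q(u) = au^2 + bu + c. Substituting each data point gives a linear system:
  36a + 6b + c = -146
  49a + 7b + c = -395/2
  121a + 11b + c = -967/2
Solving the system yields a = -4, b = 1/2, c = -5.
So q(u) = -4u^2 + (1/2)u - 5.
The coefficient of u is 1/2.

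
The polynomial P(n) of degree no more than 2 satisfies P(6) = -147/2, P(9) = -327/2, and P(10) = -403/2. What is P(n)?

P(n) = -2n^2 - 3/2

Using the Lagrange interpolation formula with nodes 6, 9, 10:
  L_0(n) = (n - 9)(n - 10) / 12
  L_1(n) = (n - 6)(n - 10) / -3
  L_2(n) = (n - 6)(n - 9) / 4
Then P(n) = -147/2·L_0(n) - 327/2·L_1(n) - 403/2·L_2(n).
Expanding and collecting terms gives P(n) = -2n² - 3/2.
Check: P(6) = -147/2. ✓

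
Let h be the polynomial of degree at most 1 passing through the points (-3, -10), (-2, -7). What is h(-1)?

-4

Write h(x) = ax + b. Substituting each data point gives a linear system:
  -3a + b = -10
  -2a + b = -7
Solving the system yields a = 3, b = -1.
So h(x) = 3x - 1.
Then h(-1) = -4.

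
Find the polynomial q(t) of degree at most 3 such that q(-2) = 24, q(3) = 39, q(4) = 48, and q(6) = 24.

Write q(t) = at^3 + bt^2 + ct + d. Substituting each data point gives a linear system:
  -8a + 4b - 2c + d = 24
  27a + 9b + 3c + d = 39
  64a + 16b + 4c + d = 48
  216a + 36b + 6c + d = 24
Solving the system yields a = -1, b = 6, c = 4, d = 0.
So q(t) = -t^3 + 6t^2 + 4t.
Check: q(6) = 24. ✓

q(t) = -t^3 + 6t^2 + 4t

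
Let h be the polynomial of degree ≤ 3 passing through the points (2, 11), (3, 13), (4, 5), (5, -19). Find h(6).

-65

Using the Lagrange interpolation formula with nodes 2, 3, 4, 5:
  L_0(n) = (n - 3)(n - 4)(n - 5) / -6
  L_1(n) = (n - 2)(n - 4)(n - 5) / 2
  L_2(n) = (n - 2)(n - 3)(n - 5) / -2
  L_3(n) = (n - 2)(n - 3)(n - 4) / 6
Then h(n) = 11·L_0(n) + 13·L_1(n) + 5·L_2(n) - 19·L_3(n).
Expanding and collecting terms gives h(n) = -n^3 + 4n^2 + n + 1.
Evaluating at n = 6: h(6) = -65.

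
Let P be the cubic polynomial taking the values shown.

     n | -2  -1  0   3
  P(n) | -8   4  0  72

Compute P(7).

Write P(n) = an^3 + bn^2 + cn + d. Substituting each data point gives a linear system:
  -8a + 4b - 2c + d = -8
  -a + b - c + d = 4
  d = 0
  27a + 9b + 3c + d = 72
Solving the system yields a = 3, b = 1, c = -6, d = 0.
So P(n) = 3n^3 + n^2 - 6n.
Then P(7) = 1036.

1036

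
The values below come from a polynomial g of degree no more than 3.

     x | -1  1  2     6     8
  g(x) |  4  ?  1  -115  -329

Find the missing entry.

0

The 4 known points determine the degree-3 polynomial uniquely.
Write g(x) = ax^3 + bx^2 + cx + d. Substituting each data point gives a linear system:
  -a + b - c + d = 4
  8a + 4b + 2c + d = 1
  216a + 36b + 6c + d = -115
  512a + 64b + 8c + d = -329
Solving the system yields a = -1, b = 3, c = -1, d = -1.
So g(x) = -x³ + 3x² - x - 1.
Then g(1) = 0.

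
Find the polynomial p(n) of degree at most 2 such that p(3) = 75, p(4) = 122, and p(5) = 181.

Using the Lagrange interpolation formula with nodes 3, 4, 5:
  L_0(n) = (n - 4)(n - 5) / 2
  L_1(n) = (n - 3)(n - 5) / -1
  L_2(n) = (n - 3)(n - 4) / 2
Then p(n) = 75·L_0(n) + 122·L_1(n) + 181·L_2(n).
Expanding and collecting terms gives p(n) = 6n^2 + 5n + 6.
Check: p(5) = 181. ✓

p(n) = 6n^2 + 5n + 6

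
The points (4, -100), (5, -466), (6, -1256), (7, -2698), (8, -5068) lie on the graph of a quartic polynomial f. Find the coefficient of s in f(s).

Write f(s) = as^4 + bs^3 + cs^2 + ds + e. Substituting each data point gives a linear system:
  256a + 64b + 16c + 4d + e = -100
  625a + 125b + 25c + 5d + e = -466
  1296a + 216b + 36c + 6d + e = -1256
  2401a + 343b + 49c + 7d + e = -2698
  4096a + 512b + 64c + 8d + e = -5068
Solving the system yields a = -2, b = 6, c = 0, d = 6, e = 4.
So f(s) = -2s⁴ + 6s³ + 6s + 4.
The coefficient of s is 6.

6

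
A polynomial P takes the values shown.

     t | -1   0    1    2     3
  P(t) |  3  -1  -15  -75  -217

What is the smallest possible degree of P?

Forward differences of the values at t = -1, 0, 1, 2, 3:
  P  : 3  -1  -15  -75  -217
  Δ  : -4  -14  -60  -142
  Δ^2: -10  -46  -82
  Δ^3: -36  -36
  Δ^4: 0
The third differences are constant (-36) and nonzero, while all higher differences vanish, so the minimal degree is 3.

3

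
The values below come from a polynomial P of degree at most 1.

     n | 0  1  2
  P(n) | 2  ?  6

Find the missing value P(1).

4

On equispaced nodes a degree-1 polynomial has vanishing second forward difference, so
  P(0) - 2·P(1) + P(2) = 0.
Substituting the known values and solving for P(1):
  -2·P(1) = -8
  P(1) = 4.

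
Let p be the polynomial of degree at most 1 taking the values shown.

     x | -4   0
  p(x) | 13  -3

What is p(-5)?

Write p(x) = ax + b. Substituting each data point gives a linear system:
  -4a + b = 13
  b = -3
Solving the system yields a = -4, b = -3.
So p(x) = -4x - 3.
Then p(-5) = 17.

17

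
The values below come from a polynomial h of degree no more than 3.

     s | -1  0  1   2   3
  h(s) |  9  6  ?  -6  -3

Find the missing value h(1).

On equispaced nodes a degree-3 polynomial has vanishing fourth forward difference, so
  h(-1) - 4·h(0) + 6·h(1) - 4·h(2) + h(3) = 0.
Substituting the known values and solving for h(1):
  6·h(1) = -6
  h(1) = -1.

-1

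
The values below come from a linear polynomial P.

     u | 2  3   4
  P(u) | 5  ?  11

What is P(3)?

8

On equispaced nodes a degree-1 polynomial has vanishing second forward difference, so
  P(2) - 2·P(3) + P(4) = 0.
Substituting the known values and solving for P(3):
  -2·P(3) = -16
  P(3) = 8.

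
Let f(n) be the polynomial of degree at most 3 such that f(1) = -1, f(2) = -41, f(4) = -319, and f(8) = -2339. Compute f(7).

-1591

Write f(n) = an^3 + bn^2 + cn + d. Substituting each data point gives a linear system:
  a + b + c + d = -1
  8a + 4b + 2c + d = -41
  64a + 16b + 4c + d = -319
  512a + 64b + 8c + d = -2339
Solving the system yields a = -4, b = -5, c = 3, d = 5.
So f(n) = -4n^3 - 5n^2 + 3n + 5.
Then f(7) = -1591.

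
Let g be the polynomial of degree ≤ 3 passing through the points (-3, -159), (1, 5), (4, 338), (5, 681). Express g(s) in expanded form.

Write g(s) = as^3 + bs^2 + cs + d. Substituting each data point gives a linear system:
  -27a + 9b - 3c + d = -159
  a + b + c + d = 5
  64a + 16b + 4c + d = 338
  125a + 25b + 5c + d = 681
Solving the system yields a = 6, b = -2, c = -5, d = 6.
So g(s) = 6s^3 - 2s^2 - 5s + 6.
Check: g(5) = 681. ✓

g(s) = 6s^3 - 2s^2 - 5s + 6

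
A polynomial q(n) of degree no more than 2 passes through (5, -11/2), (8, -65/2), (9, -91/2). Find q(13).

Using the Lagrange interpolation formula with nodes 5, 8, 9:
  L_0(n) = (n - 8)(n - 9) / 12
  L_1(n) = (n - 5)(n - 9) / -3
  L_2(n) = (n - 5)(n - 8) / 4
Then q(n) = -11/2·L_0(n) - 65/2·L_1(n) - 91/2·L_2(n).
Expanding and collecting terms gives q(n) = -n² + 4n - 1/2.
Evaluating at n = 13: q(13) = -235/2.

-235/2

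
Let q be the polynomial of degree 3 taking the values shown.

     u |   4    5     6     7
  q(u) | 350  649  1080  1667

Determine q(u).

q(u) = 4u^3 + 6u^2 + u - 6

Write q(u) = au^3 + bu^2 + cu + d. Substituting each data point gives a linear system:
  64a + 16b + 4c + d = 350
  125a + 25b + 5c + d = 649
  216a + 36b + 6c + d = 1080
  343a + 49b + 7c + d = 1667
Solving the system yields a = 4, b = 6, c = 1, d = -6.
So q(u) = 4u^3 + 6u^2 + u - 6.
Check: q(6) = 1080. ✓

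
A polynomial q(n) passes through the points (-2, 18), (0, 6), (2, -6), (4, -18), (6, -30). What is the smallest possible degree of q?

1

Forward differences of the values at n = -2, 0, 2, 4, 6:
  q  : 18  6  -6  -18  -30
  Δ  : -12  -12  -12  -12
  Δ^2: 0  0  0
  Δ^3: 0  0
  Δ^4: 0
The first differences are constant (-12) and nonzero, while all higher differences vanish, so the minimal degree is 1.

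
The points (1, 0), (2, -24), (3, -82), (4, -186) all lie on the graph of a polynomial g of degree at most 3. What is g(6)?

Using the Lagrange interpolation formula with nodes 1, 2, 3, 4:
  L_0(n) = (n - 2)(n - 3)(n - 4) / -6
  L_1(n) = (n - 1)(n - 3)(n - 4) / 2
  L_2(n) = (n - 1)(n - 2)(n - 4) / -2
  L_3(n) = (n - 1)(n - 2)(n - 3) / 6
Then g(n) = 0·L_0(n) - 24·L_1(n) - 82·L_2(n) - 186·L_3(n).
Expanding and collecting terms gives g(n) = -2n³ - 5n² + 5n + 2.
Evaluating at n = 6: g(6) = -580.

-580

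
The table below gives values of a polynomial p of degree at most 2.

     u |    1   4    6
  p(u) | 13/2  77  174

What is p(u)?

p(u) = 5u^2 - (3/2)u + 3

Write p(u) = au^2 + bu + c. Substituting each data point gives a linear system:
  a + b + c = 13/2
  16a + 4b + c = 77
  36a + 6b + c = 174
Solving the system yields a = 5, b = -3/2, c = 3.
So p(u) = 5u² - (3/2)u + 3.
Check: p(1) = 13/2. ✓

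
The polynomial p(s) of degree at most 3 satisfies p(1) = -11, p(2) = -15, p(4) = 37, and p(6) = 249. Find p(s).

Write p(s) = as^3 + bs^2 + cs + d. Substituting each data point gives a linear system:
  a + b + c + d = -11
  8a + 4b + 2c + d = -15
  64a + 16b + 4c + d = 37
  216a + 36b + 6c + d = 249
Solving the system yields a = 2, b = -4, c = -6, d = -3.
So p(s) = 2s^3 - 4s^2 - 6s - 3.
Check: p(6) = 249. ✓

p(s) = 2s^3 - 4s^2 - 6s - 3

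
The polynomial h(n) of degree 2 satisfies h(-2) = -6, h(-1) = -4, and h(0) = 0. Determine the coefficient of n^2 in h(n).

Write h(n) = an^2 + bn + c. Substituting each data point gives a linear system:
  4a - 2b + c = -6
  a - b + c = -4
  c = 0
Solving the system yields a = 1, b = 5, c = 0.
So h(n) = n^2 + 5n.
The leading coefficient is 1.

1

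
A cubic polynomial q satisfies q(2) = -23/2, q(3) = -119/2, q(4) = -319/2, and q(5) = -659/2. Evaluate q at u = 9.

-4139/2

Forward differences of the values at u = 2, 3, 4, 5:
  q  : -23/2  -119/2  -319/2  -659/2
  Δ  : -48  -100  -170
  Δ^2: -52  -70
  Δ^3: -18
The third differences are constant, confirming degree 3.
Interpolating (Newton forward form) and evaluating at u = 9 gives q(9) = -4139/2.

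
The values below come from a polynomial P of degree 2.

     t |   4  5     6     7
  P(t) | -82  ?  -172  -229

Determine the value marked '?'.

-123

On equispaced nodes a degree-2 polynomial has vanishing third forward difference, so
  - P(4) + 3·P(5) - 3·P(6) + P(7) = 0.
Substituting the known values and solving for P(5):
  3·P(5) = -369
  P(5) = -123.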